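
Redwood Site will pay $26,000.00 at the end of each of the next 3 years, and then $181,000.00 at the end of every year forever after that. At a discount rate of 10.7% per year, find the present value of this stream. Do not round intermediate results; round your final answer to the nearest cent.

PV of 3-year annuity: $26,000.00 × [1 − (1+0.107)^−3] / 0.107 = 63869.57069
Perpetuity value at year 3: $181,000.00 / 0.107 = 1691588.78505
PV of perpetuity: 1691588.78505 / (1+0.107)^3 = 1246958.31215
Total PV = 63869.57069 + 1246958.31215 = 1310827.88284

$1310827.88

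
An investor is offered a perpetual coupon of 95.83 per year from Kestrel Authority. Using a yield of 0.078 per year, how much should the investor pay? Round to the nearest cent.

Level perpetuity: PV = C / r = 95.83 / 0.078 = 1,228.59

1228.59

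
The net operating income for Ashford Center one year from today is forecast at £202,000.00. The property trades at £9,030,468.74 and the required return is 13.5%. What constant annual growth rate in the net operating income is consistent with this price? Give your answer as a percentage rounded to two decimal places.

11.26%

P = D₁/(r−g) ⇒ g = r − D₁/P = 0.135 − £202,000.00/£9,030,468.74 = 0.112631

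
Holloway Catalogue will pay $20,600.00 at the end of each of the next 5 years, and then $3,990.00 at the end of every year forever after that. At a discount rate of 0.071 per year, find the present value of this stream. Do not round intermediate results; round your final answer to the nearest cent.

$124119.50

PV of 5-year annuity: $20,600.00 × [1 − (1+0.071)^−5] / 0.071 = 84238.39353
Perpetuity value at year 5: $3,990.00 / 0.071 = 56197.18310
PV of perpetuity: 56197.18310 / (1+0.071)^5 = 39881.10590
Total PV = 84238.39353 + 39881.10590 = 124119.49944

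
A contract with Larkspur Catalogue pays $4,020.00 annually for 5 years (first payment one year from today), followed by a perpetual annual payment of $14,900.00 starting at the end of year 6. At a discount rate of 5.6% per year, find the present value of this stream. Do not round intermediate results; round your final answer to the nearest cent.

PV of 5-year annuity: $4,020.00 × [1 − (1+0.056)^−5] / 0.056 = 17119.57103
Perpetuity value at year 5: $14,900.00 / 0.056 = 266071.42857
PV of perpetuity: 266071.42857 / (1+0.056)^5 = 202618.29215
Total PV = 17119.57103 + 202618.29215 = 219737.86319

$219737.86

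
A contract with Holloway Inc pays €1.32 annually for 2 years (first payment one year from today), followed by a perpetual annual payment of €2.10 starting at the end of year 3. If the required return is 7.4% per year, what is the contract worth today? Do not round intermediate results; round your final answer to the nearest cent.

PV of 2-year annuity: €1.32 × [1 − (1+0.074)^−2] / 0.074 = 2.37342
Perpetuity value at year 2: €2.10 / 0.074 = 28.37838
PV of perpetuity: 28.37838 / (1+0.074)^2 = 24.60249
Total PV = 2.37342 + 24.60249 = 26.97590

€26.98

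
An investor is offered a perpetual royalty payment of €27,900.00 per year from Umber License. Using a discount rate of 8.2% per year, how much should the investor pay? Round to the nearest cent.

Level perpetuity: PV = C / r = €27,900.00 / 0.082 = €340,243.90

€340243.90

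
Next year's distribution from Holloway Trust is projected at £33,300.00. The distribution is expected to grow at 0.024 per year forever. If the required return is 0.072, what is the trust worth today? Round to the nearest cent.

£693750.00

Growing perpetuity: P = D₁ / (r − g) = £33,300.0000 / (0.072 − 0.024) = £693,750.00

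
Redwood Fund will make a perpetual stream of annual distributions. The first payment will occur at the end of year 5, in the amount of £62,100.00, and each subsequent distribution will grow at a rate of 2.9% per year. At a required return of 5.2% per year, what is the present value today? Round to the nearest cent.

£2204452.80

Value at end of year 4: C₁ / (r − g) = £62,100.00 / (0.052 − 0.029) = £2,700,000.0000
Discount to today: PV = £2,700,000.0000 / (1 + 0.052)^4 = £2,700,000.0000 / 1.224794 = £2,204,452.80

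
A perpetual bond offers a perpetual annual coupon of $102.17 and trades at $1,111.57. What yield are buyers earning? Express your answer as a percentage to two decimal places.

P = C/r ⇒ r = C/P = $102.17/$1,111.57 = 0.091915

9.19%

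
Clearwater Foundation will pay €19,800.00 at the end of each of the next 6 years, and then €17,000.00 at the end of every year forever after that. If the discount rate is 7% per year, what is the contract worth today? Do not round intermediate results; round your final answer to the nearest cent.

PV of 6-year annuity: €19,800.00 × [1 − (1+0.07)^−6] / 0.07 = 94377.48526
Perpetuity value at year 6: €17,000.00 / 0.07 = 242857.14286
PV of perpetuity: 242857.14286 / (1+0.07)^6 = 161825.96864
Total PV = 94377.48526 + 161825.96864 = 256203.45390

€256203.45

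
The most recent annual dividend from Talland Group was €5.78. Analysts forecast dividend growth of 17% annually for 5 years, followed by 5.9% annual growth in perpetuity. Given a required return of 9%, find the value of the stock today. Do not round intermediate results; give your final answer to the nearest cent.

€317.28

D_1 = 6.76260
D_2 = 7.91224
D_3 = 9.25732
D_4 = 10.83107
D_5 = 12.67235
Terminal value at year 5: TV = D_5×(1+g_2)/(r−g_2) = 13.42002/0.031 = 432.90382
P_0 = D_1/(1+r)^1 + D_2/(1+r)^2 + D_3/(1+r)^3 + D_4/(1+r)^4 + D_5/(1+r)^5 + TV/(1+r)^5
    = 6.20422 + 6.65958 + 7.14835 + 7.67300 + 8.23616 + 281.35778 = 317.27908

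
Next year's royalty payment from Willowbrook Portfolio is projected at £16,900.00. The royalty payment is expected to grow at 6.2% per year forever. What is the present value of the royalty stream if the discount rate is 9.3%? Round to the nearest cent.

Growing perpetuity: P = D₁ / (r − g) = £16,900.0000 / (0.093 − 0.062) = £545,161.29

£545161.29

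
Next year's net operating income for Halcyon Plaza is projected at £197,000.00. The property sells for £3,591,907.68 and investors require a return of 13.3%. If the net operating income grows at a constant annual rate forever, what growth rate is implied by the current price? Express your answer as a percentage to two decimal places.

P = D₁/(r−g) ⇒ g = r − D₁/P = 0.133 − £197,000.00/£3,591,907.68 = 0.078154

7.82%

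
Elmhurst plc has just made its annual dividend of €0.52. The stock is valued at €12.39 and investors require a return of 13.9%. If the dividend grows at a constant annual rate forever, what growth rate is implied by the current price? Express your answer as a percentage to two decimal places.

9.31%

P = D₀(1+g)/(r−g) ⇒ P(r−g) = D₀(1+g) ⇒ g(P+D₀) = P·r − D₀
g = (P·r − D₀)/(P + D₀) = (€12.39×0.139 − €0.52) / (€12.39 + €0.52) = 0.093122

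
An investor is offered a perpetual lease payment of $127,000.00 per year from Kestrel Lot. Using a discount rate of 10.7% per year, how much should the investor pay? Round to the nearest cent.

Level perpetuity: PV = C / r = $127,000.00 / 0.107 = $1,186,915.89

$1186915.89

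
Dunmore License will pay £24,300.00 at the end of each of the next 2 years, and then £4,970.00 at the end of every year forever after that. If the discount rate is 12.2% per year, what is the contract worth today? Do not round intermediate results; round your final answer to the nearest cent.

£73320.74

PV of 2-year annuity: £24,300.00 × [1 − (1+0.122)^−2] / 0.122 = 40960.56507
Perpetuity value at year 2: £4,970.00 / 0.122 = 40737.70492
PV of perpetuity: 40737.70492 / (1+0.122)^2 = 32360.17371
Total PV = 40960.56507 + 32360.17371 = 73320.73878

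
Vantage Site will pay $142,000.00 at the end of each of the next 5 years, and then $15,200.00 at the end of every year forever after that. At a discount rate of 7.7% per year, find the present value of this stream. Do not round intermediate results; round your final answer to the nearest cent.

$707706.68

PV of 5-year annuity: $142,000.00 × [1 − (1+0.077)^−5] / 0.077 = 571476.18573
Perpetuity value at year 5: $15,200.00 / 0.077 = 197402.59740
PV of perpetuity: 197402.59740 / (1+0.077)^5 = 136230.49865
Total PV = 571476.18573 + 136230.49865 = 707706.68438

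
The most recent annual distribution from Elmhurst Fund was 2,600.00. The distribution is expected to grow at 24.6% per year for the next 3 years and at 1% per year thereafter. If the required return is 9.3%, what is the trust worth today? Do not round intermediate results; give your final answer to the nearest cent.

57066.29

D_1 = 3239.60000
D_2 = 4036.54160
D_3 = 5029.53083
Terminal value at year 3: TV = D_3×(1+g_2)/(r−g_2) = 5079.82614/0.083 = 61202.72460
P_0 = D_1/(1+r)^1 + D_2/(1+r)^2 + D_3/(1+r)^3 + TV/(1+r)^3
    = 2963.95242 + 3378.85153 + 3851.82892 + 46871.65307 = 57066.28594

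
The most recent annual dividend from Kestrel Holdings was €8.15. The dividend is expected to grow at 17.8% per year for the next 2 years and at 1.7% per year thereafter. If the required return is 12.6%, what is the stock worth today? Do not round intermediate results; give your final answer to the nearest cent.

€100.67

D_1 = 9.60070
D_2 = 11.30962
Terminal value at year 2: TV = D_2×(1+g_2)/(r−g_2) = 11.50189/0.109 = 105.52191
P_0 = D_1/(1+r)^1 + D_2/(1+r)^2 + TV/(1+r)^2
    = 8.52638 + 8.92013 + 83.22731 = 100.67382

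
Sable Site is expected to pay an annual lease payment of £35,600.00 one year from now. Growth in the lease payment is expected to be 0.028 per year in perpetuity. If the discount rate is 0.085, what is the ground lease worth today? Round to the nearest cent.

£624561.40

Growing perpetuity: P = D₁ / (r − g) = £35,600.0000 / (0.085 − 0.028) = £624,561.40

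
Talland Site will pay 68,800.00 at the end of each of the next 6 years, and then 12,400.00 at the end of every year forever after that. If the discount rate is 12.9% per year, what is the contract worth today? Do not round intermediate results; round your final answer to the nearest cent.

322215.10

PV of 6-year annuity: 68,800.00 × [1 − (1+0.129)^−6] / 0.129 = 275799.03502
Perpetuity value at year 6: 12,400.00 / 0.129 = 96124.03101
PV of perpetuity: 96124.03101 / (1+0.129)^6 = 46416.06539
Total PV = 275799.03502 + 46416.06539 = 322215.10042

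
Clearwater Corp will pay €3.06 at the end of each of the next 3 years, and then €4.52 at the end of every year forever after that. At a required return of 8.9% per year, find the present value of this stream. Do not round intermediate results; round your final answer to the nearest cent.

PV of 3-year annuity: €3.06 × [1 − (1+0.089)^−3] / 0.089 = 7.75959
Perpetuity value at year 3: €4.52 / 0.089 = 50.78652
PV of perpetuity: 50.78652 / (1+0.089)^3 = 39.32464
Total PV = 7.75959 + 39.32464 = 47.08423

€47.08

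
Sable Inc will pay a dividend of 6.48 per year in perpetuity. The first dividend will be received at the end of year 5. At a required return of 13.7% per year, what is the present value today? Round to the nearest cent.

Value at end of year 4: C / r = 6.48 / 0.137 = 47.2993
Discount to today: PV = 47.2993 / (1 + 0.137)^4 = 47.2993 / 1.671252 = 28.30

28.30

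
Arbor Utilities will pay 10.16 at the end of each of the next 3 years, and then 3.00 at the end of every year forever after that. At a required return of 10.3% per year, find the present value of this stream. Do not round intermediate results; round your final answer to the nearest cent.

PV of 3-year annuity: 10.16 × [1 − (1+0.103)^−3] / 0.103 = 25.13357
Perpetuity value at year 3: 3.00 / 0.103 = 29.12621
PV of perpetuity: 29.12621 / (1+0.103)^3 = 21.70489
Total PV = 25.13357 + 21.70489 = 46.83845

46.84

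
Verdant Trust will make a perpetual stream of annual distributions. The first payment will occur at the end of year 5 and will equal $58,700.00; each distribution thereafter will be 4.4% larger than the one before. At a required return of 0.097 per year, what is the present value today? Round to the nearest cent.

$764778.59

Value at end of year 4: C₁ / (r − g) = $58,700.00 / (0.097 − 0.044) = $1,107,547.1698
Discount to today: PV = $1,107,547.1698 / (1 + 0.097)^4 = $1,107,547.1698 / 1.448193 = $764,778.59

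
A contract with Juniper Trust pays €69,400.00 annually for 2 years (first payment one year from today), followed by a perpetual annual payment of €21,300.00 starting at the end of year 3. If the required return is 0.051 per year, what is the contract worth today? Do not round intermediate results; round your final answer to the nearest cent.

€506958.13

PV of 2-year annuity: €69,400.00 × [1 − (1+0.051)^−2] / 0.051 = 128860.46636
Perpetuity value at year 2: €21,300.00 / 0.051 = 417647.05882
PV of perpetuity: 417647.05882 / (1+0.051)^2 = 378097.66497
Total PV = 128860.46636 + 378097.66497 = 506958.13133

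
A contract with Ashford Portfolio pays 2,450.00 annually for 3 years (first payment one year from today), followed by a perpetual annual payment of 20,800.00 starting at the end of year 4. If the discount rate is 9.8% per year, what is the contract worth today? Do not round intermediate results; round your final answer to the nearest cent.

166450.01

PV of 3-year annuity: 2,450.00 × [1 − (1+0.098)^−3] / 0.098 = 6114.30427
Perpetuity value at year 3: 20,800.00 / 0.098 = 212244.89796
PV of perpetuity: 212244.89796 / (1+0.098)^3 = 160335.70249
Total PV = 6114.30427 + 160335.70249 = 166450.00676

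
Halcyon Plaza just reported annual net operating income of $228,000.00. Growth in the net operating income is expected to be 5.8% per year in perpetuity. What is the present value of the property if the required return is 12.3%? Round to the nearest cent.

$3711138.46

D₁ = D₀ × (1 + g) = $228,000.00 × 1.058 = $241,224.0000
Growing perpetuity: P = D₁ / (r − g) = $241,224.0000 / (0.123 − 0.058) = $3,711,138.46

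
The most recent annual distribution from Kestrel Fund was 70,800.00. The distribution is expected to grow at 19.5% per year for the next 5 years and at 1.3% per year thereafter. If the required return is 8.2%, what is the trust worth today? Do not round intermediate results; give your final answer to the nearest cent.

2189651.87

D_1 = 84606.00000
D_2 = 101104.17000
D_3 = 120819.48315
D_4 = 144379.28236
D_5 = 172533.24243
Terminal value at year 5: TV = D_5×(1+g_2)/(r−g_2) = 174776.17458/0.069 = 2532988.03735
P_0 = D_1/(1+r)^1 + D_2/(1+r)^2 + D_3/(1+r)^3 + D_4/(1+r)^4 + D_5/(1+r)^5 + TV/(1+r)^5
    = 78194.08503 + 86360.38041 + 95379.53290 + 105340.61166 + 116341.98792 + 1708035.27193 = 2189651.86984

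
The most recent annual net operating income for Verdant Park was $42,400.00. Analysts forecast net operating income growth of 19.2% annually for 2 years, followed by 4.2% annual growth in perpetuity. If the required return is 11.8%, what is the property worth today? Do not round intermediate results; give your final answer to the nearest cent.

D_1 = 50540.80000
D_2 = 60244.63360
Terminal value at year 2: TV = D_2×(1+g_2)/(r−g_2) = 62774.90821/0.076 = 825985.63436
P_0 = D_1/(1+r)^1 + D_2/(1+r)^2 + TV/(1+r)^2
    = 45206.44007 + 48198.63736 + 660828.68587 = 754233.76330

$754233.76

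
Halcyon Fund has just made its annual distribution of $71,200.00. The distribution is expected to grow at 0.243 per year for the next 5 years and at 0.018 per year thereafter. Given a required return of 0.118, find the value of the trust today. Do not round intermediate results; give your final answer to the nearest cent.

$1726101.28

D_1 = 88501.60000
D_2 = 110007.48880
D_3 = 136739.30858
D_4 = 169966.96056
D_5 = 211268.93198
Terminal value at year 5: TV = D_5×(1+g_2)/(r−g_2) = 215071.77276/0.1 = 2150717.72755
P_0 = D_1/(1+r)^1 + D_2/(1+r)^2 + D_3/(1+r)^3 + D_4/(1+r)^4 + D_5/(1+r)^5 + TV/(1+r)^5
    = 79160.64401 + 88011.34213 + 97851.60847 + 108792.08348 + 120955.77796 + 1231329.81964 = 1726101.27568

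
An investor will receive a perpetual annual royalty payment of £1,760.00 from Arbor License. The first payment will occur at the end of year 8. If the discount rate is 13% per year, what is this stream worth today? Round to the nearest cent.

Value at end of year 7: C / r = £1,760.00 / 0.13 = £13,538.4615
Discount to today: PV = £13,538.4615 / (1 + 0.13)^7 = £13,538.4615 / 2.352605 = £5,754.67

£5754.67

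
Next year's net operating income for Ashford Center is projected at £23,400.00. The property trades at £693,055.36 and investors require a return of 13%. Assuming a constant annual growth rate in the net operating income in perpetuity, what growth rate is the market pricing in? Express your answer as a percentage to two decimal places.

9.62%

P = D₁/(r−g) ⇒ g = r − D₁/P = 0.13 − £23,400.00/£693,055.36 = 0.096236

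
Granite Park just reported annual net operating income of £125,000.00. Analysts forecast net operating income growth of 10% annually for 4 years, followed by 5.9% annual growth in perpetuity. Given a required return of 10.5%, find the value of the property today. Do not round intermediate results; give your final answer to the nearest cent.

£3320353.89

D_1 = 137500.00000
D_2 = 151250.00000
D_3 = 166375.00000
D_4 = 183012.50000
Terminal value at year 4: TV = D_4×(1+g_2)/(r−g_2) = 193810.23750/0.046 = 4213266.03261
P_0 = D_1/(1+r)^1 + D_2/(1+r)^2 + D_3/(1+r)^3 + D_4/(1+r)^4 + TV/(1+r)^4
    = 124434.38914 + 123871.33761 + 123310.83382 + 122752.86624 + 2825984.46413 = 3320353.89094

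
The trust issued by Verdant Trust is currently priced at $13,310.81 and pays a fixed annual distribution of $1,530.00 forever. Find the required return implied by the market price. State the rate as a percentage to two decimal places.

P = C/r ⇒ r = C/P = $1,530.00/$13,310.81 = 0.114944

11.49%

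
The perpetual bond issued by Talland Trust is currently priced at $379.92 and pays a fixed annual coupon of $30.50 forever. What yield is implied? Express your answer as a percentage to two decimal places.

8.03%

P = C/r ⇒ r = C/P = $30.50/$379.92 = 0.080280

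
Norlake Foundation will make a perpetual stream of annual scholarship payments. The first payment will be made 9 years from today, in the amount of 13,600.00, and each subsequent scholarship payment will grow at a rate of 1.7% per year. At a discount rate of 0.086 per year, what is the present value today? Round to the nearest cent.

Value at end of year 8: C₁ / (r − g) = 13,600.00 / (0.086 − 0.017) = 197,101.4493
Discount to today: PV = 197,101.4493 / (1 + 0.086)^8 = 197,101.4493 / 1.934811 = 101,871.15

101871.15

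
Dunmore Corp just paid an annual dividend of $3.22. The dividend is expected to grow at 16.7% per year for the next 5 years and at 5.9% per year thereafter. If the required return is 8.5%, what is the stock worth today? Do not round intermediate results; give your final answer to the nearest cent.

$208.93

D_1 = 3.75774
D_2 = 4.38528
D_3 = 5.11762
D_4 = 5.97227
D_5 = 6.96964
Terminal value at year 5: TV = D_5×(1+g_2)/(r−g_2) = 7.38085/0.026 = 283.87867
P_0 = D_1/(1+r)^1 + D_2/(1+r)^2 + D_3/(1+r)^3 + D_4/(1+r)^4 + D_5/(1+r)^5 + TV/(1+r)^5
    = 3.46335 + 3.72510 + 4.00663 + 4.30944 + 4.63513 + 188.79221 = 208.93186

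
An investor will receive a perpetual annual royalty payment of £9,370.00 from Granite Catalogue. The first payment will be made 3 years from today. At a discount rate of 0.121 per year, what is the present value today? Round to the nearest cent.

£61623.02

Value at end of year 2: C / r = £9,370.00 / 0.121 = £77,438.0165
Discount to today: PV = £77,438.0165 / (1 + 0.121)^2 = £77,438.0165 / 1.256641 = £61,623.02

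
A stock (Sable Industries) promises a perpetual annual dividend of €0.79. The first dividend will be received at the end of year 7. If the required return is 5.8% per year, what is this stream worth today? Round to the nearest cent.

Value at end of year 6: C / r = €0.79 / 0.058 = €13.6207
Discount to today: PV = €13.6207 / (1 + 0.058)^6 = €13.6207 / 1.402536 = €9.71

€9.71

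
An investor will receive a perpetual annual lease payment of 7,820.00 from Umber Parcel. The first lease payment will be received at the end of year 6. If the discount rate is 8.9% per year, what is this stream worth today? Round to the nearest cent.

Value at end of year 5: C / r = 7,820.00 / 0.089 = 87,865.1685
Discount to today: PV = 87,865.1685 / (1 + 0.089)^5 = 87,865.1685 / 1.531579 = 57,369.01

57369.01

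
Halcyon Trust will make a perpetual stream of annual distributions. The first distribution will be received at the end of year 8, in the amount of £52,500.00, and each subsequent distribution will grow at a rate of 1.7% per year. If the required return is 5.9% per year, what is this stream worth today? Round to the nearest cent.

£836832.03

Value at end of year 7: C₁ / (r − g) = £52,500.00 / (0.059 − 0.017) = £1,250,000.0000
Discount to today: PV = £1,250,000.0000 / (1 + 0.059)^7 = £1,250,000.0000 / 1.493729 = £836,832.03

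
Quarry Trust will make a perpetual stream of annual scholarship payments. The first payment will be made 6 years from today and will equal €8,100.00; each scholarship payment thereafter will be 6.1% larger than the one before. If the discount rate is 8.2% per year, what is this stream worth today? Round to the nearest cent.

€260093.45

Value at end of year 5: C₁ / (r − g) = €8,100.00 / (0.082 − 0.061) = €385,714.2857
Discount to today: PV = €385,714.2857 / (1 + 0.082)^5 = €385,714.2857 / 1.482983 = €260,093.45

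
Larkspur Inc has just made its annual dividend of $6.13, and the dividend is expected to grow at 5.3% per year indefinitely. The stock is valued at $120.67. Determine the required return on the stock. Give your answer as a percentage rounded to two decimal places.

10.65%

D₁ = $6.13 × 1.053 = $6.4549
P = D₁/(r − g) ⇒ r = D₁/P + g = $6.4549/$120.67 + 0.053 = 0.053492 + 0.053 = 0.106492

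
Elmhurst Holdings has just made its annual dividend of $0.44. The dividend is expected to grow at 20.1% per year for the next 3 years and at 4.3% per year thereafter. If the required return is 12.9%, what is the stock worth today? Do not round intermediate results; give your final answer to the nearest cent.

D_1 = 0.52844
D_2 = 0.63466
D_3 = 0.76222
Terminal value at year 3: TV = D_3×(1+g_2)/(r−g_2) = 0.79500/0.086 = 9.24416
P_0 = D_1/(1+r)^1 + D_2/(1+r)^2 + D_3/(1+r)^3 + TV/(1+r)^3
    = 0.46806 + 0.49791 + 0.52966 + 6.42371 = 7.91934

$7.92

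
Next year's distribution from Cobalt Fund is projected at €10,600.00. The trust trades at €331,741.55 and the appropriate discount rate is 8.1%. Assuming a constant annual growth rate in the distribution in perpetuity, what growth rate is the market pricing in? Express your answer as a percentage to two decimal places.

4.90%

P = D₁/(r−g) ⇒ g = r − D₁/P = 0.081 − €10,600.00/€331,741.55 = 0.049047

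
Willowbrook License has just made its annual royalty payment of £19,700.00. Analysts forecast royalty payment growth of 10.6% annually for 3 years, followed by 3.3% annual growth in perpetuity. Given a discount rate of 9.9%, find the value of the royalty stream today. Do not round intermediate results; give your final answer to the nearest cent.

£374120.27

D_1 = 21788.20000
D_2 = 24097.74920
D_3 = 26652.11062
Terminal value at year 3: TV = D_3×(1+g_2)/(r−g_2) = 27531.63027/0.066 = 417145.91311
P_0 = D_1/(1+r)^1 + D_2/(1+r)^2 + D_3/(1+r)^3 + TV/(1+r)^3
    = 19825.47771 + 19951.75464 + 20078.83587 + 314264.20392 = 374120.27214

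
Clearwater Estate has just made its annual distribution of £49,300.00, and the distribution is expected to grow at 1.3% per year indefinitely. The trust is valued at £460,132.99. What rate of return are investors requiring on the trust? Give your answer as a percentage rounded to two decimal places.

D₁ = £49,300.00 × 1.013 = £49,940.9000
P = D₁/(r − g) ⇒ r = D₁/P + g = £49,940.9000/£460,132.99 + 0.013 = 0.108536 + 0.013 = 0.121536

12.15%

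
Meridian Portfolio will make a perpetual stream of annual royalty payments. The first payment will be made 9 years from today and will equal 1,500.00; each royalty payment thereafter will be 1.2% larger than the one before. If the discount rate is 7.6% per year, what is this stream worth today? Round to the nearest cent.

13044.07

Value at end of year 8: C₁ / (r − g) = 1,500.00 / (0.076 − 0.012) = 23,437.5000
Discount to today: PV = 23,437.5000 / (1 + 0.076)^8 = 23,437.5000 / 1.796794 = 13,044.07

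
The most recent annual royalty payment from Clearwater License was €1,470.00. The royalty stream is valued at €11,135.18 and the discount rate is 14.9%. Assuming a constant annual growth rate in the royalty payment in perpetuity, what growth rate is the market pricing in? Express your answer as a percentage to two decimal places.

P = D₀(1+g)/(r−g) ⇒ P(r−g) = D₀(1+g) ⇒ g(P+D₀) = P·r − D₀
g = (P·r − D₀)/(P + D₀) = (€11,135.18×0.149 − €1,470.00) / (€11,135.18 + €1,470.00) = 0.015005

1.50%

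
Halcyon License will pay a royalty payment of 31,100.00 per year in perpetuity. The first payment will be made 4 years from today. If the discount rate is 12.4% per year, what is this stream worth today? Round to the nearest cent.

176619.96

Value at end of year 3: C / r = 31,100.00 / 0.124 = 250,806.4516
Discount to today: PV = 250,806.4516 / (1 + 0.124)^3 = 250,806.4516 / 1.420035 = 176,619.96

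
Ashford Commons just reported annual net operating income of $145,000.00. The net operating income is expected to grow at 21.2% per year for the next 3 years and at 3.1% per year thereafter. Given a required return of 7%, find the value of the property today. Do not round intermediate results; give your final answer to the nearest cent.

$6131824.91

D_1 = 175740.00000
D_2 = 212996.88000
D_3 = 258152.21856
Terminal value at year 3: TV = D_3×(1+g_2)/(r−g_2) = 266154.93734/0.039 = 6824485.57270
P_0 = D_1/(1+r)^1 + D_2/(1+r)^2 + D_3/(1+r)^3 + TV/(1+r)^3
    = 164242.99065 + 186039.72399 + 210729.10793 + 5570813.08387 = 6131824.90644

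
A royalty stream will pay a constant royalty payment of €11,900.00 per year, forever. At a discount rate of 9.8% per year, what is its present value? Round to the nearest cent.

Level perpetuity: PV = C / r = €11,900.00 / 0.098 = €121,428.57

€121428.57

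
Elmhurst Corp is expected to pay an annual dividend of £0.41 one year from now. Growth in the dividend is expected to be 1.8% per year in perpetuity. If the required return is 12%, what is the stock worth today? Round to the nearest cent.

Growing perpetuity: P = D₁ / (r − g) = £0.4100 / (0.12 − 0.018) = £4.02

£4.02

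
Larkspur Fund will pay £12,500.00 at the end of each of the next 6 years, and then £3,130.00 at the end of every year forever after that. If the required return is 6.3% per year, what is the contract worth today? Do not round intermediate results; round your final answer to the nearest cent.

PV of 6-year annuity: £12,500.00 × [1 − (1+0.063)^−6] / 0.063 = 60891.42777
Perpetuity value at year 6: £3,130.00 / 0.063 = 49682.53968
PV of perpetuity: 49682.53968 / (1+0.063)^6 = 34435.32617
Total PV = 60891.42777 + 34435.32617 = 95326.75394

£95326.75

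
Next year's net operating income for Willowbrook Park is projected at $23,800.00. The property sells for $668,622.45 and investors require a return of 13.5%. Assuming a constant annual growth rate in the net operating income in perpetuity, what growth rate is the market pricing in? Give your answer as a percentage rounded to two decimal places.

9.94%

P = D₁/(r−g) ⇒ g = r − D₁/P = 0.135 − $23,800.00/$668,622.45 = 0.099404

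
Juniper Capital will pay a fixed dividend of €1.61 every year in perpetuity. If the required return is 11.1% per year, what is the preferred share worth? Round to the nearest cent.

Level perpetuity: PV = C / r = €1.61 / 0.111 = €14.50

€14.50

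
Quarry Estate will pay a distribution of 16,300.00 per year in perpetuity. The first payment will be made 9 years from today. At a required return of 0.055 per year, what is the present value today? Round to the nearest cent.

193110.21

Value at end of year 8: C / r = 16,300.00 / 0.055 = 296,363.6364
Discount to today: PV = 296,363.6364 / (1 + 0.055)^8 = 296,363.6364 / 1.534687 = 193,110.21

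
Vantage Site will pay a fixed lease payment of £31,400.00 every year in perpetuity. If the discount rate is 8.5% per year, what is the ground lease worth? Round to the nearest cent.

£369411.76

Level perpetuity: PV = C / r = £31,400.00 / 0.085 = £369,411.76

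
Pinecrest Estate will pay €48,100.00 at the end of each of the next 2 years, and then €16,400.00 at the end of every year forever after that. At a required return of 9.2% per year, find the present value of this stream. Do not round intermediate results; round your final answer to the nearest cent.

PV of 2-year annuity: €48,100.00 × [1 − (1+0.092)^−2] / 0.092 = 84384.26653
Perpetuity value at year 2: €16,400.00 / 0.092 = 178260.86957
PV of perpetuity: 178260.86957 / (1+0.092)^2 = 149489.51882
Total PV = 84384.26653 + 149489.51882 = 233873.78534

€233873.79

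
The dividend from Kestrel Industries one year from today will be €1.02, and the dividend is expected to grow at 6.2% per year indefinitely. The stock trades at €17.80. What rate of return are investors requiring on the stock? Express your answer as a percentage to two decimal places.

P = D₁/(r − g) ⇒ r = D₁/P + g = €1.0200/€17.80 + 0.062 = 0.057303 + 0.062 = 0.119303

11.93%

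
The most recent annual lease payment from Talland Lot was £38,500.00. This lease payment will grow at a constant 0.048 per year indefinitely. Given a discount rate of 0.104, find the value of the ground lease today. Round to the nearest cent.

D₁ = D₀ × (1 + g) = £38,500.00 × 1.048 = £40,348.0000
Growing perpetuity: P = D₁ / (r − g) = £40,348.0000 / (0.104 − 0.048) = £720,500.00

£720500.00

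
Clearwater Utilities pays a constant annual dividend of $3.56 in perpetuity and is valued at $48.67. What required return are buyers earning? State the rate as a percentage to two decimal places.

P = C/r ⇒ r = C/P = $3.56/$48.67 = 0.073146

7.31%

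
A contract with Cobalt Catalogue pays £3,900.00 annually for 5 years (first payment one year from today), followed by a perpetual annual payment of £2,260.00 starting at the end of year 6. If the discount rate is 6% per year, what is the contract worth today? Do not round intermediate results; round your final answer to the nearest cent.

PV of 5-year annuity: £3,900.00 × [1 − (1+0.06)^−5] / 0.06 = 16428.21876
Perpetuity value at year 5: £2,260.00 / 0.06 = 37666.66667
PV of perpetuity: 37666.66667 / (1+0.06)^5 = 28146.72451
Total PV = 16428.21876 + 28146.72451 = 44574.94327

£44574.94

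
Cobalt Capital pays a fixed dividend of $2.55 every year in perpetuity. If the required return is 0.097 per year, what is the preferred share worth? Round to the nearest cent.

Level perpetuity: PV = C / r = $2.55 / 0.097 = $26.29

$26.29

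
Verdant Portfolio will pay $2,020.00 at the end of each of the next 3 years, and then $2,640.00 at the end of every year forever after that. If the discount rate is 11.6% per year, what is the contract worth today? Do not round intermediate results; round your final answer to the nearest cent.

$21259.19

PV of 3-year annuity: $2,020.00 × [1 − (1+0.116)^−3] / 0.116 = 4885.24351
Perpetuity value at year 3: $2,640.00 / 0.116 = 22758.62069
PV of perpetuity: 22758.62069 / (1+0.116)^3 = 16373.94600
Total PV = 4885.24351 + 16373.94600 = 21259.18951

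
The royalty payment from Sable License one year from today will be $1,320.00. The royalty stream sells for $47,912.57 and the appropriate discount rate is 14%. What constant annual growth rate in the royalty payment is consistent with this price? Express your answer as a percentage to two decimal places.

11.24%

P = D₁/(r−g) ⇒ g = r − D₁/P = 0.14 − $1,320.00/$47,912.57 = 0.112450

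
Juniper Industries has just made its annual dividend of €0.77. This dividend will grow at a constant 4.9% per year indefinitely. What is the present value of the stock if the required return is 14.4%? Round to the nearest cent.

D₁ = D₀ × (1 + g) = €0.77 × 1.049 = €0.8077
Growing perpetuity: P = D₁ / (r − g) = €0.8077 / (0.144 − 0.049) = €8.50

€8.50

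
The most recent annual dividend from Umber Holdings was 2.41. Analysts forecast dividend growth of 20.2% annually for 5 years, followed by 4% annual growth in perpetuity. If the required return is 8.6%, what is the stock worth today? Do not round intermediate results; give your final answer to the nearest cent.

107.01

D_1 = 2.89682
D_2 = 3.48198
D_3 = 4.18534
D_4 = 5.03078
D_5 = 6.04699
Terminal value at year 5: TV = D_5×(1+g_2)/(r−g_2) = 6.28887/0.046 = 136.71460
P_0 = D_1/(1+r)^1 + D_2/(1+r)^2 + D_3/(1+r)^3 + D_4/(1+r)^4 + D_5/(1+r)^5 + TV/(1+r)^5
    = 2.66742 + 2.95234 + 3.26769 + 3.61673 + 4.00304 + 90.50358 = 107.01080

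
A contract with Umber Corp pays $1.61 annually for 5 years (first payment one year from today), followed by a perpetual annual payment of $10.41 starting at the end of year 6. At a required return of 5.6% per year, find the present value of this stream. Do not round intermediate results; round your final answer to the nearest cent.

$148.42

PV of 5-year annuity: $1.61 × [1 − (1+0.056)^−5] / 0.056 = 6.85635
Perpetuity value at year 5: $10.41 / 0.056 = 185.89286
PV of perpetuity: 185.89286 / (1+0.056)^5 = 141.56083
Total PV = 6.85635 + 141.56083 = 148.41718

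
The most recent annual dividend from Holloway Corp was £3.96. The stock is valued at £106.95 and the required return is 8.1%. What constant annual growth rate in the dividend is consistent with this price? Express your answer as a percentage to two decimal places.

4.24%

P = D₀(1+g)/(r−g) ⇒ P(r−g) = D₀(1+g) ⇒ g(P+D₀) = P·r − D₀
g = (P·r − D₀)/(P + D₀) = (£106.95×0.081 − £3.96) / (£106.95 + £3.96) = 0.042403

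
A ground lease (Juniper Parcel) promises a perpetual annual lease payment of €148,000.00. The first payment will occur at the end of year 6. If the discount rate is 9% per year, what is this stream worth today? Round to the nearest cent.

Value at end of year 5: C / r = €148,000.00 / 0.09 = €1,644,444.4444
Discount to today: PV = €1,644,444.4444 / (1 + 0.09)^5 = €1,644,444.4444 / 1.538624 = €1,068,776.06

€1068776.06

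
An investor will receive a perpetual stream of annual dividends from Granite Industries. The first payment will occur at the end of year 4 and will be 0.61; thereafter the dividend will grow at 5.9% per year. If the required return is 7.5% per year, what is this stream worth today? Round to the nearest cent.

Value at end of year 3: C₁ / (r − g) = 0.61 / (0.075 − 0.059) = 38.1250
Discount to today: PV = 38.1250 / (1 + 0.075)^3 = 38.1250 / 1.242297 = 30.69

30.69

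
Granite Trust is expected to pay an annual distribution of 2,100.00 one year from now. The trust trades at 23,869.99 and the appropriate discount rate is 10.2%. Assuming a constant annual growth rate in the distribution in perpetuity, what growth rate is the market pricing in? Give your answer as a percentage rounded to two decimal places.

1.40%

P = D₁/(r−g) ⇒ g = r − D₁/P = 0.102 − 2,100.00/23,869.99 = 0.014023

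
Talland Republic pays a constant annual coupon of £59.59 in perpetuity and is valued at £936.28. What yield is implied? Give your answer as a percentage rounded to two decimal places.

6.36%

P = C/r ⇒ r = C/P = £59.59/£936.28 = 0.063645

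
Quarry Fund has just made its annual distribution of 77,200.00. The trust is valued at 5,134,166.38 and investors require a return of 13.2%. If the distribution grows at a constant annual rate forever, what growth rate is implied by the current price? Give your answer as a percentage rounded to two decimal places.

P = D₀(1+g)/(r−g) ⇒ P(r−g) = D₀(1+g) ⇒ g(P+D₀) = P·r − D₀
g = (P·r − D₀)/(P + D₀) = (5,134,166.38×0.132 − 77,200.00) / (5,134,166.38 + 77,200.00) = 0.115231

11.52%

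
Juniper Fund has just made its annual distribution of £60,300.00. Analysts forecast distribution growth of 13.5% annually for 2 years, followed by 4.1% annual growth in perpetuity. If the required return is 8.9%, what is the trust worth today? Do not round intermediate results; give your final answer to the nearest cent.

D_1 = 68440.50000
D_2 = 77679.96750
Terminal value at year 2: TV = D_2×(1+g_2)/(r−g_2) = 80864.84617/0.048 = 1684684.29516
P_0 = D_1/(1+r)^1 + D_2/(1+r)^2 + TV/(1+r)^2
    = 62847.10744 + 65501.80619 + 1420570.42177 = 1548919.33540

£1548919.34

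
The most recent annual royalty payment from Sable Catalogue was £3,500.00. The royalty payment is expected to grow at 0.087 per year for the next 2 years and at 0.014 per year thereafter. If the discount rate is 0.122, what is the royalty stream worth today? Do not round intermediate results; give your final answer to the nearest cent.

£37518.79

D_1 = 3804.50000
D_2 = 4135.49150
Terminal value at year 2: TV = D_2×(1+g_2)/(r−g_2) = 4193.38838/0.108 = 38827.67019
P_0 = D_1/(1+r)^1 + D_2/(1+r)^2 + TV/(1+r)^2
    = 3390.81996 + 3285.04572 + 30842.92929 = 37518.79498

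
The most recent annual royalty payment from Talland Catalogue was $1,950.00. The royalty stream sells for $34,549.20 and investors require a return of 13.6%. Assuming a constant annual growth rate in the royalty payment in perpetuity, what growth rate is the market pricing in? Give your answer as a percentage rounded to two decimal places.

7.53%

P = D₀(1+g)/(r−g) ⇒ P(r−g) = D₀(1+g) ⇒ g(P+D₀) = P·r − D₀
g = (P·r − D₀)/(P + D₀) = ($34,549.20×0.136 − $1,950.00) / ($34,549.20 + $1,950.00) = 0.075308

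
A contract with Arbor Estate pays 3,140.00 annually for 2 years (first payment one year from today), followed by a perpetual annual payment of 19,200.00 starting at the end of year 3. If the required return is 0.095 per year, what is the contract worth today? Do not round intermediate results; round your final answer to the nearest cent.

PV of 2-year annuity: 3,140.00 × [1 − (1+0.095)^−2] / 0.095 = 5486.37435
Perpetuity value at year 2: 19,200.00 / 0.095 = 202105.26316
PV of perpetuity: 202105.26316 / (1+0.095)^2 = 168558.00601
Total PV = 5486.37435 + 168558.00601 = 174044.38036

174044.38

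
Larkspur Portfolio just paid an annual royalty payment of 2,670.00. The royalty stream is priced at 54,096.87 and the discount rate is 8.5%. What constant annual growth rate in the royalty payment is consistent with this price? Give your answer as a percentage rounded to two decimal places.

P = D₀(1+g)/(r−g) ⇒ P(r−g) = D₀(1+g) ⇒ g(P+D₀) = P·r − D₀
g = (P·r − D₀)/(P + D₀) = (54,096.87×0.085 − 2,670.00) / (54,096.87 + 2,670.00) = 0.033968

3.40%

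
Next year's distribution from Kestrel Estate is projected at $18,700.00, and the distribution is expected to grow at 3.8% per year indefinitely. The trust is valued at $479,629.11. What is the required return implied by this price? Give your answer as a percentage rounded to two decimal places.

7.70%

P = D₁/(r − g) ⇒ r = D₁/P + g = $18,700.0000/$479,629.11 + 0.038 = 0.038988 + 0.038 = 0.076988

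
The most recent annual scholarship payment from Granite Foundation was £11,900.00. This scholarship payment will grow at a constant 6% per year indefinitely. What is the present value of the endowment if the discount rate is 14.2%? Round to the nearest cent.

D₁ = D₀ × (1 + g) = £11,900.00 × 1.06 = £12,614.0000
Growing perpetuity: P = D₁ / (r − g) = £12,614.0000 / (0.142 − 0.06) = £153,829.27

£153829.27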